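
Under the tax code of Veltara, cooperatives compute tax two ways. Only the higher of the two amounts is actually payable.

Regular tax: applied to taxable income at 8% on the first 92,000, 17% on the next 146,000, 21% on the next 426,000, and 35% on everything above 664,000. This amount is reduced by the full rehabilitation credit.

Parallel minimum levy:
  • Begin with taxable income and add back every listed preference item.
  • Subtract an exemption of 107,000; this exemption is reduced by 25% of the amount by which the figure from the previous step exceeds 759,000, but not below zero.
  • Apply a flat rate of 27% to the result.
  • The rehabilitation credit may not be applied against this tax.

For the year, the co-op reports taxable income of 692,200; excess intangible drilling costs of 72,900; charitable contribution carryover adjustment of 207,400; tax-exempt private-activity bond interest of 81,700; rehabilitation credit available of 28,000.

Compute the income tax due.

275,670

Parallel minimum levy:
  Adjusted income: 692,200 + 72,900 + 207,400 + 81,700 = 1,054,200
  Exemption: 107,000 − 25% × (1,054,200 − 759,000) = 107,000 − 73,800 = 33,200
  Base: 1,054,200 − 33,200 = 1,021,000
  1,021,000 × 27% = 275,670

Regular tax:
  92,000 × 8% = 7,360
  146,000 × 17% = 24,820
  426,000 × 21% = 89,460
  28,200 × 35% = 9,870
  → 131,510
  Less rehabilitation credit 28,000 → 103,510

275,670 > 103,510, so the parallel minimum levy is the binding amount.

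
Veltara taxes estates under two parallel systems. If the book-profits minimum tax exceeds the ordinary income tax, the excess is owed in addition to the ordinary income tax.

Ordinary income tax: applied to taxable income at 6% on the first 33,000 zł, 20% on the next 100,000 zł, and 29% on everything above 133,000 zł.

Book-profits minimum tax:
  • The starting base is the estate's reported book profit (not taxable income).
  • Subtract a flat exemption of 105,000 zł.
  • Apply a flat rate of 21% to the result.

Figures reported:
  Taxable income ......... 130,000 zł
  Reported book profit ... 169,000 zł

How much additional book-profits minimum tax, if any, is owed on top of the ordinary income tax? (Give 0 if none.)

Ordinary income tax:
  33,000 zł × 6% = 1,980 zł
  97,000 zł × 20% = 19,400 zł
  → 21,380 zł

Book-profits minimum tax:
  Base (reported book profit): 169,000 zł
  Less exemption 105,000 zł → base 64,000 zł
  64,000 zł × 21% = 13,440 zł

13,440 zł ≤ 21,380 zł, so no add-on is due.

0 zł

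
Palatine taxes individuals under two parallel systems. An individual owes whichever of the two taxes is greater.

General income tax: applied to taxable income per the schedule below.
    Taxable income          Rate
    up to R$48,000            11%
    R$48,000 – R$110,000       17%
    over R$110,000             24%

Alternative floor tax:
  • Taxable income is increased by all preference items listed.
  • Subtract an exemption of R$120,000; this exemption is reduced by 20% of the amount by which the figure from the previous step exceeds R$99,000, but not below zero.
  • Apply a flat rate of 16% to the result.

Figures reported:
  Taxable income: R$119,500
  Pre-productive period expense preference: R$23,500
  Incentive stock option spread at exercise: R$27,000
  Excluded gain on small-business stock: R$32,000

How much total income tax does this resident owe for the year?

R$18,100

General income tax:
  R$48,000 × 11% = R$5,280
  R$62,000 × 17% = R$10,540
  R$9,500 × 24% = R$2,280
  → R$18,100

Alternative floor tax:
  Adjusted income: R$119,500 + R$23,500 + R$27,000 + R$32,000 = R$202,000
  Exemption: R$120,000 − 20% × (R$202,000 − R$99,000) = R$120,000 − R$20,600 = R$99,400
  Base: R$202,000 − R$99,400 = R$102,600
  R$102,600 × 16% = R$16,416

R$18,100 > R$16,416, so the general income tax governs.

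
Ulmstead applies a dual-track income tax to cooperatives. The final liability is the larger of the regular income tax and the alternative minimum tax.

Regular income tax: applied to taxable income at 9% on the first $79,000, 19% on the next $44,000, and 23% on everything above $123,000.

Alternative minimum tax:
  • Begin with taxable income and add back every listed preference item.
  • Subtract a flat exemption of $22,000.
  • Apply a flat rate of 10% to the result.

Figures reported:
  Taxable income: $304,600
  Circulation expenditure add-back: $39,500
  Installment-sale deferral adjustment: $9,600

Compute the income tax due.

$57,238

Alternative minimum tax:
  Adjusted income: $304,600 + $39,500 + $9,600 = $353,700
  Less exemption $22,000 → base $331,700
  $331,700 × 10% = $33,170

Regular income tax:
  $79,000 × 9% = $7,110
  $44,000 × 19% = $8,360
  $181,600 × 23% = $41,768
  → $57,238

$57,238 > $33,170, so the regular income tax governs.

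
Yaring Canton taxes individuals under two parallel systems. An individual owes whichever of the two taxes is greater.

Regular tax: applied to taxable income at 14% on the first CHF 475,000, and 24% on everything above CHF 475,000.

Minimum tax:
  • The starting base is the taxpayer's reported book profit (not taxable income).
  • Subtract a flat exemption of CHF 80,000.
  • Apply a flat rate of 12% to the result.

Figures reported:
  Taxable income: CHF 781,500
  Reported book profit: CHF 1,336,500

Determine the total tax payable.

CHF 150,780

Regular tax:
  CHF 475,000 × 14% = CHF 66,500
  CHF 306,500 × 24% = CHF 73,560
  → CHF 140,060

Minimum tax:
  Base (reported book profit): CHF 1,336,500
  Less exemption CHF 80,000 → base CHF 1,256,500
  CHF 1,256,500 × 12% = CHF 150,780

CHF 150,780 > CHF 140,060, so the minimum tax is the binding amount.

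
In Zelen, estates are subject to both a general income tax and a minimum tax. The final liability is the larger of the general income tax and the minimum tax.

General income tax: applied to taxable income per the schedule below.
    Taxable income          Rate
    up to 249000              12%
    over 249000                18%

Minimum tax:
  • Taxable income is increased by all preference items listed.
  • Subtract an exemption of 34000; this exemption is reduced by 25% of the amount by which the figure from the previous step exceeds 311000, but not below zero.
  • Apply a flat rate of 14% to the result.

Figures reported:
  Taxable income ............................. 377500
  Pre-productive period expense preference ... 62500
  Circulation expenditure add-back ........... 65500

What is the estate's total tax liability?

Minimum tax:
  Adjusted income: 377500 + 62500 + 65500 = 505500
  Exemption: 25% × (505500 − 311000) = 48625 ≥ 34000, so the exemption is fully phased out
  Base: 505500 − 0 = 505500
  505500 × 14% = 70770

General income tax:
  249000 × 12% = 29880
  128500 × 18% = 23130
  → 53010

70770 > 53010, so the minimum tax is the binding amount.

70770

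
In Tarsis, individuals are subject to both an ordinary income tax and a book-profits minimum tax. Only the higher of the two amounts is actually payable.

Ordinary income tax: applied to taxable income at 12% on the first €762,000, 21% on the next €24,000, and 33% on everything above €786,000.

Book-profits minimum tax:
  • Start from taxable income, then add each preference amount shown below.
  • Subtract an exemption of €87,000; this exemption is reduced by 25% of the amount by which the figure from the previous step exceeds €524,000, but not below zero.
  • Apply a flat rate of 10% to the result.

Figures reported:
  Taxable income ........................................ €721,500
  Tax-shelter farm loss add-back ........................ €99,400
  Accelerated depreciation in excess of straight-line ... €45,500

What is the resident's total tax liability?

Book-profits minimum tax:
  Adjusted income: €721,500 + €99,400 + €45,500 = €866,400
  Exemption: €87,000 − 25% × (€866,400 − €524,000) = €87,000 − €85,600 = €1,400
  Base: €866,400 − €1,400 = €865,000
  €865,000 × 10% = €86,500

Ordinary income tax:
  €721,500 × 12% = €86,580

€86,580 > €86,500, so the ordinary income tax governs.

€86,580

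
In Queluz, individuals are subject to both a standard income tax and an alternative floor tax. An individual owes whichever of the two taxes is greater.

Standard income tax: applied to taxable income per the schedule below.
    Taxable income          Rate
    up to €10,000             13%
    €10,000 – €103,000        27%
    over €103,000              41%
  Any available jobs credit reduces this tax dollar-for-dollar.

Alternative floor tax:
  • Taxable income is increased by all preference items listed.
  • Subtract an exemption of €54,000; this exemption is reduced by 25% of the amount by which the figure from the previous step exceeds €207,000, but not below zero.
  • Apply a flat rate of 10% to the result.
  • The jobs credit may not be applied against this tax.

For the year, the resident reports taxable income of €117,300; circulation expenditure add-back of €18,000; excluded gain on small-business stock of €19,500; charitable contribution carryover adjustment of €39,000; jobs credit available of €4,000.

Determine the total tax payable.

Alternative floor tax:
  Adjusted income: €117,300 + €18,000 + €19,500 + €39,000 = €193,800
  Exemption: €193,800 ≤ €207,000, so full €54,000 applies
  Base: €193,800 − €54,000 = €139,800
  €139,800 × 10% = €13,980

Standard income tax:
  €10,000 × 13% = €1,300
  €93,000 × 27% = €25,110
  €14,300 × 41% = €5,863
  → €32,273
  Less jobs credit €4,000 → €28,273

€28,273 > €13,980, so the standard income tax governs.

€28,273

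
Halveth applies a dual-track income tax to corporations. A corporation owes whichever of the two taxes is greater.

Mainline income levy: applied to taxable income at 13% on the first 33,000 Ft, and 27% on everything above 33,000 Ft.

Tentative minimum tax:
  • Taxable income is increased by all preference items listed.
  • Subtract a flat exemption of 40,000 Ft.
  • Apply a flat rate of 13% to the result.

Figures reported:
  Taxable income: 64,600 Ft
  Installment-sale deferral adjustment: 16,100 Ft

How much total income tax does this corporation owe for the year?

12,822 Ft

Tentative minimum tax:
  Adjusted income: 64,600 Ft + 16,100 Ft = 80,700 Ft
  Less exemption 40,000 Ft → base 40,700 Ft
  40,700 Ft × 13% = 5,291 Ft

Mainline income levy:
  33,000 Ft × 13% = 4,290 Ft
  31,600 Ft × 27% = 8,532 Ft
  → 12,822 Ft

12,822 Ft > 5,291 Ft, so the mainline income levy governs.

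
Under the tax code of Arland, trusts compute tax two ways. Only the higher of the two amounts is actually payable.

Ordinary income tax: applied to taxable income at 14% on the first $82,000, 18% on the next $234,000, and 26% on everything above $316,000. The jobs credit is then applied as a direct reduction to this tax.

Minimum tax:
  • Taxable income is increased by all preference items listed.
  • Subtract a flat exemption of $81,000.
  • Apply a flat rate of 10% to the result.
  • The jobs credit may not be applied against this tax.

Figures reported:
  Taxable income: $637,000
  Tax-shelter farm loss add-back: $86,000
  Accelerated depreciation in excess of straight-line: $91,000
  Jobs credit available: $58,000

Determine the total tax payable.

$79,060

Minimum tax:
  Adjusted income: $637,000 + $86,000 + $91,000 = $814,000
  Less exemption $81,000 → base $733,000
  $733,000 × 10% = $73,300

Ordinary income tax:
  $82,000 × 14% = $11,480
  $234,000 × 18% = $42,120
  $321,000 × 26% = $83,460
  → $137,060
  Less jobs credit $58,000 → $79,060

$79,060 > $73,300, so the ordinary income tax governs.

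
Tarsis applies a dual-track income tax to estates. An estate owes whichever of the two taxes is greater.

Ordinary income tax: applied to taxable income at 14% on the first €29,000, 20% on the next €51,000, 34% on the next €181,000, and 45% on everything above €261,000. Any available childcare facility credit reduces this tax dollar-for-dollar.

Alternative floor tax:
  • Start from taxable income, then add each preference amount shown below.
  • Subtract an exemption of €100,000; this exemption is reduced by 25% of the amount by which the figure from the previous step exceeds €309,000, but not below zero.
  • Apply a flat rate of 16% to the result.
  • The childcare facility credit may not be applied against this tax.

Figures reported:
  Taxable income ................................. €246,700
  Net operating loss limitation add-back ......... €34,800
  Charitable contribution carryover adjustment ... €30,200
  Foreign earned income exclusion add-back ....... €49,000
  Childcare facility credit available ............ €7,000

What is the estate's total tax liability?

€63,938

Alternative floor tax:
  Adjusted income: €246,700 + €34,800 + €30,200 + €49,000 = €360,700
  Exemption: €100,000 − 25% × (€360,700 − €309,000) = €100,000 − €12,925 = €87,075
  Base: €360,700 − €87,075 = €273,625
  €273,625 × 16% = €43,780

Ordinary income tax:
  €29,000 × 14% = €4,060
  €51,000 × 20% = €10,200
  €166,700 × 34% = €56,678
  → €70,938
  Less childcare facility credit €7,000 → €63,938

€63,938 > €43,780, so the ordinary income tax governs.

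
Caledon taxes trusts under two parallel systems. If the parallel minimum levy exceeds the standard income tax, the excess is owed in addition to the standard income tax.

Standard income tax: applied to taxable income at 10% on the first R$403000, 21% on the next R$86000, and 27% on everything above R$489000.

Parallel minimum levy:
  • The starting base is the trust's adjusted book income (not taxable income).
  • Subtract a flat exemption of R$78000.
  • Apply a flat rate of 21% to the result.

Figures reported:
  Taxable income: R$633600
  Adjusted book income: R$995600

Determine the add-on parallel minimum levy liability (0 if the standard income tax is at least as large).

R$95294

Standard income tax:
  R$403000 × 10% = R$40300
  R$86000 × 21% = R$18060
  R$144600 × 27% = R$39042
  → R$97402

Parallel minimum levy:
  Base (adjusted book income): R$995600
  Less exemption R$78000 → base R$917600
  R$917600 × 21% = R$192696

Excess of parallel minimum levy over standard income tax: R$192696 − R$97402 = R$95294.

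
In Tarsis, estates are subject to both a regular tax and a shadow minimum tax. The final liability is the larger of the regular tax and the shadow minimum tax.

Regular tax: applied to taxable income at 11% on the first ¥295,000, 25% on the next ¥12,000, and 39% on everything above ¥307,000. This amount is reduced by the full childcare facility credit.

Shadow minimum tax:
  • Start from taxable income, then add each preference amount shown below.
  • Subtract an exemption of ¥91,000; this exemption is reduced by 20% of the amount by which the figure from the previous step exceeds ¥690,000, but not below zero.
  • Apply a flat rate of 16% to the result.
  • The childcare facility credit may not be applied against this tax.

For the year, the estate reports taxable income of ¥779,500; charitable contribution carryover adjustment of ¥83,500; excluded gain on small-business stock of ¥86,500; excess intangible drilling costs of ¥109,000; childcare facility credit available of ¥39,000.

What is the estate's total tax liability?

¥180,725

Regular tax:
  ¥295,000 × 11% = ¥32,450
  ¥12,000 × 25% = ¥3,000
  ¥472,500 × 39% = ¥184,275
  → ¥219,725
  Less childcare facility credit ¥39,000 → ¥180,725

Shadow minimum tax:
  Adjusted income: ¥779,500 + ¥83,500 + ¥86,500 + ¥109,000 = ¥1,058,500
  Exemption: ¥91,000 − 20% × (¥1,058,500 − ¥690,000) = ¥91,000 − ¥73,700 = ¥17,300
  Base: ¥1,058,500 − ¥17,300 = ¥1,041,200
  ¥1,041,200 × 16% = ¥166,592

¥180,725 > ¥166,592, so the regular tax governs.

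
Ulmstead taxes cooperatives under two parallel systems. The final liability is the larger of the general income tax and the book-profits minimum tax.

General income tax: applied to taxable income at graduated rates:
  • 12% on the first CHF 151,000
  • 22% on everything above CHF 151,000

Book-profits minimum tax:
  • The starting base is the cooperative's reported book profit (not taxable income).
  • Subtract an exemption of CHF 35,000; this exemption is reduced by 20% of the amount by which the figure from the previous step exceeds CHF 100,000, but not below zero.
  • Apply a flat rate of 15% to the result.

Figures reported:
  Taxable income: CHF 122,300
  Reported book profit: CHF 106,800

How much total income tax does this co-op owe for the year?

CHF 14,676

Book-profits minimum tax:
  Base (reported book profit): CHF 106,800
  Exemption: CHF 35,000 − 20% × (CHF 106,800 − CHF 100,000) = CHF 35,000 − CHF 1,360 = CHF 33,640
  Base: CHF 106,800 − CHF 33,640 = CHF 73,160
  CHF 73,160 × 15% = CHF 10,974

General income tax:
  CHF 122,300 × 12% = CHF 14,676

CHF 14,676 > CHF 10,974, so the general income tax governs.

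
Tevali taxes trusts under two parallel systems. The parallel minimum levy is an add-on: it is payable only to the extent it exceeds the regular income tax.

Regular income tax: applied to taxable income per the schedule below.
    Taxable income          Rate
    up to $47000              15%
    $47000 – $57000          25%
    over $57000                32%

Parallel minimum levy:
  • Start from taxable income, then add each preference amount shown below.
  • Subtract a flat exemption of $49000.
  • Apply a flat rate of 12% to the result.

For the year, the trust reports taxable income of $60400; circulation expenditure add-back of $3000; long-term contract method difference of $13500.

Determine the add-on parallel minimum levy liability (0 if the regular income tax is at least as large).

Parallel minimum levy:
  Adjusted income: $60400 + $3000 + $13500 = $76900
  Less exemption $49000 → base $27900
  $27900 × 12% = $3348

Regular income tax:
  $47000 × 15% = $7050
  $10000 × 25% = $2500
  $3400 × 32% = $1088
  → $10638

$3348 ≤ $10638, so no add-on is due.

$0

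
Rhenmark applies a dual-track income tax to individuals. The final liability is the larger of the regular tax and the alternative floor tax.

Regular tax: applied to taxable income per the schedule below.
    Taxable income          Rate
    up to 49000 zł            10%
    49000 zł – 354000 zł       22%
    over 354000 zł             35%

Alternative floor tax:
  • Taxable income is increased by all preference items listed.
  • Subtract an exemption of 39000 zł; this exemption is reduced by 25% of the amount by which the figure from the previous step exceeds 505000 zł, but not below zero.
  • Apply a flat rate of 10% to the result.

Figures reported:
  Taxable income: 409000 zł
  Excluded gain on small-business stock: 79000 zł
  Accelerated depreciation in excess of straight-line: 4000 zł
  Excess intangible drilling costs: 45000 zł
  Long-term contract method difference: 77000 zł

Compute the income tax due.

Regular tax:
  49000 zł × 10% = 4900 zł
  305000 zł × 22% = 67100 zł
  55000 zł × 35% = 19250 zł
  → 91250 zł

Alternative floor tax:
  Adjusted income: 409000 zł + 79000 zł + 4000 zł + 45000 zł + 77000 zł = 614000 zł
  Exemption: 39000 zł − 25% × (614000 zł − 505000 zł) = 39000 zł − 27250 zł = 11750 zł
  Base: 614000 zł − 11750 zł = 602250 zł
  602250 zł × 10% = 60225 zł

91250 zł > 60225 zł, so the regular tax governs.

91250 zł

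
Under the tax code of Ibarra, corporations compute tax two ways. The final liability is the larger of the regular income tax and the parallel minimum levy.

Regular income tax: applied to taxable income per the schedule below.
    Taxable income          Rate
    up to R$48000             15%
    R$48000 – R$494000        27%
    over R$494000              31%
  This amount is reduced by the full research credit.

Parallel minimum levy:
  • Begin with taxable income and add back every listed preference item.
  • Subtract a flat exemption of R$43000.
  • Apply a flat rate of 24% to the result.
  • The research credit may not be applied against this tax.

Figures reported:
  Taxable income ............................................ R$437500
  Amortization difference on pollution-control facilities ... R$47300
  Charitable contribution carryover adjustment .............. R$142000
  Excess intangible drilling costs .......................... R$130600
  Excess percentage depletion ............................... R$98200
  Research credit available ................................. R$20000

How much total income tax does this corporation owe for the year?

Parallel minimum levy:
  Adjusted income: R$437500 + R$47300 + R$142000 + R$130600 + R$98200 = R$855600
  Less exemption R$43000 → base R$812600
  R$812600 × 24% = R$195024

Regular income tax:
  R$48000 × 15% = R$7200
  R$389500 × 27% = R$105165
  → R$112365
  Less research credit R$20000 → R$92365

R$195024 > R$92365, so the parallel minimum levy is the binding amount.

R$195024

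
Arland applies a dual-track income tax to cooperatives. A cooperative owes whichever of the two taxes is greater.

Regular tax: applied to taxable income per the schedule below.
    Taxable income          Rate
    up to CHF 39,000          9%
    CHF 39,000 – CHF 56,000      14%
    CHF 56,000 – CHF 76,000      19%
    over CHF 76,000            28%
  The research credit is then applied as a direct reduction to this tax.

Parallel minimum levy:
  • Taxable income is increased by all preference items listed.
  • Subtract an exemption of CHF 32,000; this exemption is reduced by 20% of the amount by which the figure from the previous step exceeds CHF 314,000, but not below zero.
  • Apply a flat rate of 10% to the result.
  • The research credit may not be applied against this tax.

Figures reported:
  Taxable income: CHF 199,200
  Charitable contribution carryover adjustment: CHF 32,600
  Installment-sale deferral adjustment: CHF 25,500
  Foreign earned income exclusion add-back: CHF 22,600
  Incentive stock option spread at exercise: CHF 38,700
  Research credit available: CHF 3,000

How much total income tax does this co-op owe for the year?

Parallel minimum levy:
  Adjusted income: CHF 199,200 + CHF 32,600 + CHF 25,500 + CHF 22,600 + CHF 38,700 = CHF 318,600
  Exemption: CHF 32,000 − 20% × (CHF 318,600 − CHF 314,000) = CHF 32,000 − CHF 920 = CHF 31,080
  Base: CHF 318,600 − CHF 31,080 = CHF 287,520
  CHF 287,520 × 10% = CHF 28,752

Regular tax:
  CHF 39,000 × 9% = CHF 3,510
  CHF 17,000 × 14% = CHF 2,380
  CHF 20,000 × 19% = CHF 3,800
  CHF 123,200 × 28% = CHF 34,496
  → CHF 44,186
  Less research credit CHF 3,000 → CHF 41,186

CHF 41,186 > CHF 28,752, so the regular tax governs.

CHF 41,186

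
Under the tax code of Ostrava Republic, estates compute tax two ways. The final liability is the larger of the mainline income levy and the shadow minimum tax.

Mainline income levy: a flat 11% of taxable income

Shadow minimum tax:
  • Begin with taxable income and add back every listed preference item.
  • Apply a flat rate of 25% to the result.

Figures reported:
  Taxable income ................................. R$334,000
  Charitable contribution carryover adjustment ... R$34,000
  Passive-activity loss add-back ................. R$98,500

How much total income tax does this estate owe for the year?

R$116,625

Shadow minimum tax:
  Adjusted income: R$334,000 + R$34,000 + R$98,500 = R$466,500
  R$466,500 × 25% = R$116,625

Mainline income levy:
  R$334,000 × 11% = R$36,740

R$116,625 > R$36,740, so the shadow minimum tax is the binding amount.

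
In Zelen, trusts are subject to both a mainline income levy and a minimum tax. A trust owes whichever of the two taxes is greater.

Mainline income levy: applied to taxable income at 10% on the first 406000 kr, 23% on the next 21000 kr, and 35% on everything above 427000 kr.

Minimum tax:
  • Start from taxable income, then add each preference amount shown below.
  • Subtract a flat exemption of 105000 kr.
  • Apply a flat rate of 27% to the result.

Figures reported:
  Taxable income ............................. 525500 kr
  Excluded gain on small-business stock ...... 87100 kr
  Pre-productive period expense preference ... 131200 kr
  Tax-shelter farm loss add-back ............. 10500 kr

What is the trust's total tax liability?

175311 kr

Mainline income levy:
  406000 kr × 10% = 40600 kr
  21000 kr × 23% = 4830 kr
  98500 kr × 35% = 34475 kr
  → 79905 kr

Minimum tax:
  Adjusted income: 525500 kr + 87100 kr + 131200 kr + 10500 kr = 754300 kr
  Less exemption 105000 kr → base 649300 kr
  649300 kr × 27% = 175311 kr

175311 kr > 79905 kr, so the minimum tax is the binding amount.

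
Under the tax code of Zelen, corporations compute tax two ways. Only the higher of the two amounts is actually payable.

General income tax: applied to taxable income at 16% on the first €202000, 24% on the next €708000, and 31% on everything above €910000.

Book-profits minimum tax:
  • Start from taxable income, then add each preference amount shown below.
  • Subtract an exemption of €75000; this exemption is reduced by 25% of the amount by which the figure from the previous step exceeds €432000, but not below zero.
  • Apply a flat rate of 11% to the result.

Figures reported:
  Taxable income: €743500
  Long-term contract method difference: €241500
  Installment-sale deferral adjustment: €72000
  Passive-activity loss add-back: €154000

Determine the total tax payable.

Book-profits minimum tax:
  Adjusted income: €743500 + €241500 + €72000 + €154000 = €1211000
  Exemption: 25% × (€1211000 − €432000) = €194750 ≥ €75000, so the exemption is fully phased out
  Base: €1211000 − €0 = €1211000
  €1211000 × 11% = €133210

General income tax:
  €202000 × 16% = €32320
  €541500 × 24% = €129960
  → €162280

€162280 > €133210, so the general income tax governs.

€162280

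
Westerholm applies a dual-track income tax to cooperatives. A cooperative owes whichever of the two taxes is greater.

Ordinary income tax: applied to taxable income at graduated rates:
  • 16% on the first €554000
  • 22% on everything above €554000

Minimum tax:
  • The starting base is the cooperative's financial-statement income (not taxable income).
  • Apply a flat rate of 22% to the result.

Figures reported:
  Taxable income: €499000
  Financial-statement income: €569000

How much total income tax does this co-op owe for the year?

Minimum tax:
  Base (financial-statement income): €569000
  €569000 × 22% = €125180

Ordinary income tax:
  €499000 × 16% = €79840

€125180 > €79840, so the minimum tax is the binding amount.

€125180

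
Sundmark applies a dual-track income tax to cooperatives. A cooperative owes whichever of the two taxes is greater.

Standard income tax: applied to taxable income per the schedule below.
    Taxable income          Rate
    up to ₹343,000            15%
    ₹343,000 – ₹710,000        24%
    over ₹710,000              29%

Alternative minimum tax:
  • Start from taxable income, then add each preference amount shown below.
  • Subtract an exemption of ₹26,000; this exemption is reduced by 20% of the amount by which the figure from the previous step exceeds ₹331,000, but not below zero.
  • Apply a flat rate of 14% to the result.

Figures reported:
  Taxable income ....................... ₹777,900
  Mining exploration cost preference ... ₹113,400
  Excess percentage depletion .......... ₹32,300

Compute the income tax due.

₹159,221

Alternative minimum tax:
  Adjusted income: ₹777,900 + ₹113,400 + ₹32,300 = ₹923,600
  Exemption: 20% × (₹923,600 − ₹331,000) = ₹118,520 ≥ ₹26,000, so the exemption is fully phased out
  Base: ₹923,600 − ₹0 = ₹923,600
  ₹923,600 × 14% = ₹129,304

Standard income tax:
  ₹343,000 × 15% = ₹51,450
  ₹367,000 × 24% = ₹88,080
  ₹67,900 × 29% = ₹19,691
  → ₹159,221

₹159,221 > ₹129,304, so the standard income tax governs.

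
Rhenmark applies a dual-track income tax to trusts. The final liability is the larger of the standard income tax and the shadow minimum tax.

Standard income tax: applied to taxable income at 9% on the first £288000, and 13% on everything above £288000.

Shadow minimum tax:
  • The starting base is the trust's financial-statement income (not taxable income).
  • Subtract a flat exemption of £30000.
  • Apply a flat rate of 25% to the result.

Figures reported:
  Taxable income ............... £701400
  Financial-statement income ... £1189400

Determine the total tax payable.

Standard income tax:
  £288000 × 9% = £25920
  £413400 × 13% = £53742
  → £79662

Shadow minimum tax:
  Base (financial-statement income): £1189400
  Less exemption £30000 → base £1159400
  £1159400 × 25% = £289850

£289850 > £79662, so the shadow minimum tax is the binding amount.

£289850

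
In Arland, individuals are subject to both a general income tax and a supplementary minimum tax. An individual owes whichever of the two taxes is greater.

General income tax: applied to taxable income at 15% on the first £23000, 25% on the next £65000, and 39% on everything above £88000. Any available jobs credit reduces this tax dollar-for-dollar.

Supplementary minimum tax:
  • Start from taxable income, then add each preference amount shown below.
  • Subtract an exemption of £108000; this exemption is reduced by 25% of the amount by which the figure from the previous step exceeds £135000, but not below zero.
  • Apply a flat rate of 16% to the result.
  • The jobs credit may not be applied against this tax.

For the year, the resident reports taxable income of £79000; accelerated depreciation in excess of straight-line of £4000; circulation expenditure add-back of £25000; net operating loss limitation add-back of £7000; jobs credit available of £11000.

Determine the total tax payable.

£6450

General income tax:
  £23000 × 15% = £3450
  £56000 × 25% = £14000
  → £17450
  Less jobs credit £11000 → £6450

Supplementary minimum tax:
  Adjusted income: £79000 + £4000 + £25000 + £7000 = £115000
  Exemption: £115000 ≤ £135000, so full £108000 applies
  Base: £115000 − £108000 = £7000
  £7000 × 16% = £1120

£6450 > £1120, so the general income tax governs.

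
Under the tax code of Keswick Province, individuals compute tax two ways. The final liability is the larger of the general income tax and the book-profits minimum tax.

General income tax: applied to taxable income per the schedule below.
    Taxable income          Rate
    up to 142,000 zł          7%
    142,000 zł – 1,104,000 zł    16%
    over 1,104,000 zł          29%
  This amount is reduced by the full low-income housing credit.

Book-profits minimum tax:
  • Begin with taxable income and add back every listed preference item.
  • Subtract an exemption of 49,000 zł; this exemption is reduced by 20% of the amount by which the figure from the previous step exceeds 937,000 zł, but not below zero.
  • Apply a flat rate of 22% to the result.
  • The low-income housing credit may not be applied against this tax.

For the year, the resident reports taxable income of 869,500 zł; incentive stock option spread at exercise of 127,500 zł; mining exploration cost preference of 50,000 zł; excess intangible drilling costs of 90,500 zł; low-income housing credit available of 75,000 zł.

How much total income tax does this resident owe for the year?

248,292 zł

Book-profits minimum tax:
  Adjusted income: 869,500 zł + 127,500 zł + 50,000 zł + 90,500 zł = 1,137,500 zł
  Exemption: 49,000 zł − 20% × (1,137,500 zł − 937,000 zł) = 49,000 zł − 40,100 zł = 8,900 zł
  Base: 1,137,500 zł − 8,900 zł = 1,128,600 zł
  1,128,600 zł × 22% = 248,292 zł

General income tax:
  142,000 zł × 7% = 9,940 zł
  727,500 zł × 16% = 116,400 zł
  → 126,340 zł
  Less low-income housing credit 75,000 zł → 51,340 zł

248,292 zł > 51,340 zł, so the book-profits minimum tax is the binding amount.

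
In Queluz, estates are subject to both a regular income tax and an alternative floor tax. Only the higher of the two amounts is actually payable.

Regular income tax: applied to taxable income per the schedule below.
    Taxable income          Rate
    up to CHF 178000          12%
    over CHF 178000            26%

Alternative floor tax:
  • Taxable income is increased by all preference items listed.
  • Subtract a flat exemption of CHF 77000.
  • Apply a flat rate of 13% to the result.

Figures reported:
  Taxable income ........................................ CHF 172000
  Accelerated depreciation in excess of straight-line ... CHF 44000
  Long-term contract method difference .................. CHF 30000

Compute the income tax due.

Alternative floor tax:
  Adjusted income: CHF 172000 + CHF 44000 + CHF 30000 = CHF 246000
  Less exemption CHF 77000 → base CHF 169000
  CHF 169000 × 13% = CHF 21970

Regular income tax:
  CHF 172000 × 12% = CHF 20640

CHF 21970 > CHF 20640, so the alternative floor tax is the binding amount.

CHF 21970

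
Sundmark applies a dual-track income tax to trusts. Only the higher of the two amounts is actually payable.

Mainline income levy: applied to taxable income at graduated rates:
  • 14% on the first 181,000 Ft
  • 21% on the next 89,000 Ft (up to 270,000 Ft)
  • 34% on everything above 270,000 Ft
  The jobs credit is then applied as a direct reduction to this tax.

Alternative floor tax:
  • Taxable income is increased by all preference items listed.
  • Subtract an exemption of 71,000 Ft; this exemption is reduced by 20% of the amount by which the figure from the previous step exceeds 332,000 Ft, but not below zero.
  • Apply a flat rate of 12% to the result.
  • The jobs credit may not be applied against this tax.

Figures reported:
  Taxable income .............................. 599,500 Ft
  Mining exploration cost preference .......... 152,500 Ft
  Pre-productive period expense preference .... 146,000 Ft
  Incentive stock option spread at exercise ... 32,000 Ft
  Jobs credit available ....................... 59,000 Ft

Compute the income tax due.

111,600 Ft

Mainline income levy:
  181,000 Ft × 14% = 25,340 Ft
  89,000 Ft × 21% = 18,690 Ft
  329,500 Ft × 34% = 112,030 Ft
  → 156,060 Ft
  Less jobs credit 59,000 Ft → 97,060 Ft

Alternative floor tax:
  Adjusted income: 599,500 Ft + 152,500 Ft + 146,000 Ft + 32,000 Ft = 930,000 Ft
  Exemption: 20% × (930,000 Ft − 332,000 Ft) = 119,600 Ft ≥ 71,000 Ft, so the exemption is fully phased out
  Base: 930,000 Ft − 0 Ft = 930,000 Ft
  930,000 Ft × 12% = 111,600 Ft

111,600 Ft > 97,060 Ft, so the alternative floor tax is the binding amount.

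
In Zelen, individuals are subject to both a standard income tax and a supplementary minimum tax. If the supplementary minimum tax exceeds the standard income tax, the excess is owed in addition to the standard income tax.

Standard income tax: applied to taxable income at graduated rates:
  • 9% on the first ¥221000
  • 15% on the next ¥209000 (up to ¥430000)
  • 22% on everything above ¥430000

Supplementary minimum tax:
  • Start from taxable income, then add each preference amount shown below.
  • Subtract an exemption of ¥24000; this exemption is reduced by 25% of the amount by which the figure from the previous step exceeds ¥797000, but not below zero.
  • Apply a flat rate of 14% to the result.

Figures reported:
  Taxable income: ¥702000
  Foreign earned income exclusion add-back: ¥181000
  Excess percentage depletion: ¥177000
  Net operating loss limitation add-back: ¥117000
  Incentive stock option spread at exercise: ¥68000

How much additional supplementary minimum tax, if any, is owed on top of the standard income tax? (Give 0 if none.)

¥63220

Standard income tax:
  ¥221000 × 9% = ¥19890
  ¥209000 × 15% = ¥31350
  ¥272000 × 22% = ¥59840
  → ¥111080

Supplementary minimum tax:
  Adjusted income: ¥702000 + ¥181000 + ¥177000 + ¥117000 + ¥68000 = ¥1245000
  Exemption: 25% × (¥1245000 − ¥797000) = ¥112000 ≥ ¥24000, so the exemption is fully phased out
  Base: ¥1245000 − ¥0 = ¥1245000
  ¥1245000 × 14% = ¥174300

Excess of supplementary minimum tax over standard income tax: ¥174300 − ¥111080 = ¥63220.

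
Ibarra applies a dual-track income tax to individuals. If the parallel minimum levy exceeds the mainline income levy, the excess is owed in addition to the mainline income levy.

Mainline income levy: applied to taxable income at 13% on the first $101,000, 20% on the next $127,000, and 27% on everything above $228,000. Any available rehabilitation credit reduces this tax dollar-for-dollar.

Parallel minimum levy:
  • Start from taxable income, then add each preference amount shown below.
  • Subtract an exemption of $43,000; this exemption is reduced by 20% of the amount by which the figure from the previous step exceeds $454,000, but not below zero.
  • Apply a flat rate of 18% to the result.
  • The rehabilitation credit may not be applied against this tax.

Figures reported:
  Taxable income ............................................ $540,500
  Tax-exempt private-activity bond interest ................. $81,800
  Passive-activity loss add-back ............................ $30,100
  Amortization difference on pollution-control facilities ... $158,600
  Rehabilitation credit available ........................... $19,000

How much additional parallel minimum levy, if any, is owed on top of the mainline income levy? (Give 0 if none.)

$42,075

Parallel minimum levy:
  Adjusted income: $540,500 + $81,800 + $30,100 + $158,600 = $811,000
  Exemption: 20% × ($811,000 − $454,000) = $71,400 ≥ $43,000, so the exemption is fully phased out
  Base: $811,000 − $0 = $811,000
  $811,000 × 18% = $145,980

Mainline income levy:
  $101,000 × 13% = $13,130
  $127,000 × 20% = $25,400
  $312,500 × 27% = $84,375
  → $122,905
  Less rehabilitation credit $19,000 → $103,905

Excess of parallel minimum levy over mainline income levy: $145,980 − $103,905 = $42,075.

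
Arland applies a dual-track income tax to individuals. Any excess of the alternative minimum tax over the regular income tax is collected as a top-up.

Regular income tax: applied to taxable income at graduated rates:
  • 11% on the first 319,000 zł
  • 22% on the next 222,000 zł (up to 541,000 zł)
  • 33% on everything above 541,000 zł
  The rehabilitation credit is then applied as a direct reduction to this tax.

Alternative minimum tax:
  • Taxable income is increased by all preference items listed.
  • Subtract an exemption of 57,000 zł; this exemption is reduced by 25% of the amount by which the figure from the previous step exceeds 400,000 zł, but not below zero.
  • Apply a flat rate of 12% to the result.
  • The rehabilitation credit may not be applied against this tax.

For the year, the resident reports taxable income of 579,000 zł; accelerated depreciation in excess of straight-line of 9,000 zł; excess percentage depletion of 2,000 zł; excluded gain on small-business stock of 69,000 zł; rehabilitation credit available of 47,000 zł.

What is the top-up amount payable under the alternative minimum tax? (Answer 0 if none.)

Alternative minimum tax:
  Adjusted income: 579,000 zł + 9,000 zł + 2,000 zł + 69,000 zł = 659,000 zł
  Exemption: 25% × (659,000 zł − 400,000 zł) = 64,750 zł ≥ 57,000 zł, so the exemption is fully phased out
  Base: 659,000 zł − 0 zł = 659,000 zł
  659,000 zł × 12% = 79,080 zł

Regular income tax:
  319,000 zł × 11% = 35,090 zł
  222,000 zł × 22% = 48,840 zł
  38,000 zł × 33% = 12,540 zł
  → 96,470 zł
  Less rehabilitation credit 47,000 zł → 49,470 zł

Excess of alternative minimum tax over regular income tax: 79,080 zł − 49,470 zł = 29,610 zł.

29,610 zł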